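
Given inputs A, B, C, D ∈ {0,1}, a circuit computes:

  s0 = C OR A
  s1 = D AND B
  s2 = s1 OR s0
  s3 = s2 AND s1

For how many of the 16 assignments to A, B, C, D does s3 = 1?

s3 = s2 AND s1 must be 1, so both s2 = 1 and s1 = 1.
s2 = s1 OR s0 must be 1, so at least one of s1, s0 is 1.
Satisfying assignments:
  A=0, B=1, C=0, D=1
  A=0, B=1, C=1, D=1
  A=1, B=1, C=0, D=1
  A=1, B=1, C=1, D=1

4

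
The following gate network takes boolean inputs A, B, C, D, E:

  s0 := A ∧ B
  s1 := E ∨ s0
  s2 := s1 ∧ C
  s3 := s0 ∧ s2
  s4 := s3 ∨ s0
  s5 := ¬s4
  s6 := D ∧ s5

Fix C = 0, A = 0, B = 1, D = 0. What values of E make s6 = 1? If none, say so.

With C = 0, A = 0, B = 1, D = 0 fixed, none of the 2 settings of E give s6 = 1.
For example, with E=0:
s0 = A ∧ B = 0 ∧ 1 = 0
s1 = E ∨ s0 = 0 ∨ 0 = 0
s2 = s1 ∧ C = 0 ∧ 0 = 0
s3 = s0 ∧ s2 = 0 ∧ 0 = 0
s4 = s3 ∨ s0 = 0 ∨ 0 = 0
s5 = ¬s4 = ¬0 = 1
s6 = D ∧ s5 = 0 ∧ 1 = 0
giving s6 = 0 ≠ 1.

no solution exists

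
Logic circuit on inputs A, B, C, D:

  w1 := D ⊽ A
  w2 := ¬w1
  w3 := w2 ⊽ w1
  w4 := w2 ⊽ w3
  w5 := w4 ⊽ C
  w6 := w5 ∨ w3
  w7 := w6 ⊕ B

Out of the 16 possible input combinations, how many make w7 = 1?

w7 = w6 ⊕ B must be 1, so w6 and B differ.
Enumerating the 16 input combinations, 8 give w7 = 1 and 8 give w7 = 0.

8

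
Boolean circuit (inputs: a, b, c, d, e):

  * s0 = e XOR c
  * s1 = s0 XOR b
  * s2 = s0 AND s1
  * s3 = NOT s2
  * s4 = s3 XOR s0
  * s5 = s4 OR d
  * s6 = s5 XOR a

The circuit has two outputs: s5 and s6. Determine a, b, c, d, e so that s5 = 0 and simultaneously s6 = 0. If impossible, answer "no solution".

Check with a=0 b=1 c=0 d=0 e=1:
s0 = e XOR c = 1 XOR 0 = 1
s1 = s0 XOR b = 1 XOR 1 = 0
s2 = s0 AND s1 = 1 AND 0 = 0
s3 = NOT s2 = NOT 0 = 1
s4 = s3 XOR s0 = 1 XOR 1 = 0
s5 = s4 OR d = 0 OR 0 = 0
s6 = s5 XOR a = 0 XOR 0 = 0
So s5 = 0 and s6 = 0.

a=0 b=1 c=0 d=0 e=1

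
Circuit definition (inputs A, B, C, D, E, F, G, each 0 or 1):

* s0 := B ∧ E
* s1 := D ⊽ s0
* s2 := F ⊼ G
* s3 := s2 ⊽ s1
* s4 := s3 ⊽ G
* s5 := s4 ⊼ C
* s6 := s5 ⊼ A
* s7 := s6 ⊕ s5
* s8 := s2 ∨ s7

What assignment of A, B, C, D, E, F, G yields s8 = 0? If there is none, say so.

s8 = s2 ∨ s7 must be 0, so both s2 = 0 and s7 = 0.
Check with A=0, B=0, C=0, D=0, E=0, F=1, G=1:
s0 = B ∧ E = 0 ∧ 0 = 0
s1 = D ⊽ s0 = 0 ⊽ 0 = 1
s2 = F ⊼ G = 1 ⊼ 1 = 0
s3 = s2 ⊽ s1 = 0 ⊽ 1 = 0
s4 = s3 ⊽ G = 0 ⊽ 1 = 0
s5 = s4 ⊼ C = 0 ⊼ 0 = 1
s6 = s5 ⊼ A = 1 ⊼ 0 = 1
s7 = s6 ⊕ s5 = 1 ⊕ 1 = 0
s8 = s2 ∨ s7 = 0 ∨ 0 = 0
So s8 = 0 as required.

A=0, B=0, C=0, D=0, E=0, F=1, G=1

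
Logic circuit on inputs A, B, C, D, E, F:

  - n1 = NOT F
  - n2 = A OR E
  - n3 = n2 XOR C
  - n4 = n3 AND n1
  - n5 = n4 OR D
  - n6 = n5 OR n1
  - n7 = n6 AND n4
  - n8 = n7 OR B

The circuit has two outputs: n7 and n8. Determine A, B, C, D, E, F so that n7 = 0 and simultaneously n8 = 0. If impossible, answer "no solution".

A=0 B=0 C=0 D=1 E=0 F=1

Check with A=0 B=0 C=0 D=1 E=0 F=1:
n1 = NOT F = NOT 1 = 0
n2 = A OR E = 0 OR 0 = 0
n3 = n2 XOR C = 0 XOR 0 = 0
n4 = n3 AND n1 = 0 AND 0 = 0
n5 = n4 OR D = 0 OR 1 = 1
n6 = n5 OR n1 = 1 OR 0 = 1
n7 = n6 AND n4 = 1 AND 0 = 0
n8 = n7 OR B = 0 OR 0 = 0
So n7 = 0 and n8 = 0.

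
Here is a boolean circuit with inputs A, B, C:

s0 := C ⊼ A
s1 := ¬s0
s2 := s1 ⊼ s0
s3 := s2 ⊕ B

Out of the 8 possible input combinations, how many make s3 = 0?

s3 = s2 ⊕ B must be 0, so s2 and B are equal.
Satisfying assignments:
  A=0, B=1, C=0
  A=0, B=1, C=1
  A=1, B=1, C=0
  A=1, B=1, C=1

4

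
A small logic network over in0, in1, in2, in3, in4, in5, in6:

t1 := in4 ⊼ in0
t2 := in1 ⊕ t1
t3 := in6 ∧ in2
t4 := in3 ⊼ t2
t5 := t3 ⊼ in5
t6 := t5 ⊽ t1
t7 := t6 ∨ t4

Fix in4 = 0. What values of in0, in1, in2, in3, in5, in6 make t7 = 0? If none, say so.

t7 = t6 ∨ t4 must be 0, so both t6 = 0 and t4 = 0.
Check with in4 = 0 and in0=0, in1=0, in2=1, in3=1, in5=1, in6=0:
t1 = in4 ⊼ in0 = 0 ⊼ 0 = 1
t2 = in1 ⊕ t1 = 0 ⊕ 1 = 1
t3 = in6 ∧ in2 = 0 ∧ 1 = 0
t4 = in3 ⊼ t2 = 1 ⊼ 1 = 0
t5 = t3 ⊼ in5 = 0 ⊼ 1 = 1
t6 = t5 ⊽ t1 = 1 ⊽ 1 = 0
t7 = t6 ∨ t4 = 0 ∨ 0 = 0
So t7 = 0.

in0=0 in1=0 in2=1 in3=1 in5=1 in6=0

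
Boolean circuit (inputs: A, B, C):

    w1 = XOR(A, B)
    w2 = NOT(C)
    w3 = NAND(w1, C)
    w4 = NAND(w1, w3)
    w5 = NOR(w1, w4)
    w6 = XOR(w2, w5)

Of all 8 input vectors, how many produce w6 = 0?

4

w6 = XOR(w2, w5) must be 0, so w2 and w5 are equal.
Satisfying assignments:
  A=0, B=0, C=1
  A=0, B=1, C=1
  A=1, B=0, C=1
  A=1, B=1, C=1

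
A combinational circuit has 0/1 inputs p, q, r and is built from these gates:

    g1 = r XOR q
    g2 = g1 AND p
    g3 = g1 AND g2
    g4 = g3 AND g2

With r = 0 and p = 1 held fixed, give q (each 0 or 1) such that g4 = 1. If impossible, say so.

Check with r = 0 and p = 1 and q=1:
g1 = r XOR q = 0 XOR 1 = 1
g2 = g1 AND p = 1 AND 1 = 1
g3 = g1 AND g2 = 1 AND 1 = 1
g4 = g3 AND g2 = 1 AND 1 = 1
So g4 = 1.

q=1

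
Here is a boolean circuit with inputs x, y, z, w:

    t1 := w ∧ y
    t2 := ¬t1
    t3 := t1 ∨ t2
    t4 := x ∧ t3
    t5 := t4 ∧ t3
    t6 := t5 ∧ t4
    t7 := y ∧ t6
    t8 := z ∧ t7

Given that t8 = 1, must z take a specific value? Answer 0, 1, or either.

1

t8 = z ∧ t7 must be 1, so both z = 1 and t7 = 1.
t7 = y ∧ t6 must be 1, so both y = 1 and t6 = 1.
Every assignment with t8 = 1 has z = 1; there are 2 such assignment(s).
  x=1, y=1, z=1, w=0
  x=1, y=1, z=1, w=1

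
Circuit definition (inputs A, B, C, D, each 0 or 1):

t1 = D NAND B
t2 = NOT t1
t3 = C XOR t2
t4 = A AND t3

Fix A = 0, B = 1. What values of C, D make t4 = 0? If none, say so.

C=0 D=0

t4 = A AND t3 must be 0, so at least one of A, t3 is 0.
Check with A = 0, B = 1 and C=0, D=0:
t1 = D NAND B = 0 NAND 1 = 1
t2 = NOT t1 = NOT 1 = 0
t3 = C XOR t2 = 0 XOR 0 = 0
t4 = A AND t3 = 0 AND 0 = 0
So t4 = 0.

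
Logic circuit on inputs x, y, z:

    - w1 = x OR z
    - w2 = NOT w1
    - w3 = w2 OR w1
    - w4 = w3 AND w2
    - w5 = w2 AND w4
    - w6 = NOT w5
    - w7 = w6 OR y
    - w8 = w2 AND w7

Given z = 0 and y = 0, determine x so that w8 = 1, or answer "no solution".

no solution exists

With z = 0 and y = 0 fixed, none of the 2 settings of x give w8 = 1.
For example, with x=0:
w1 = x OR z = 0 OR 0 = 0
w2 = NOT w1 = NOT 0 = 1
w3 = w2 OR w1 = 1 OR 0 = 1
w4 = w3 AND w2 = 1 AND 1 = 1
w5 = w2 AND w4 = 1 AND 1 = 1
w6 = NOT w5 = NOT 1 = 0
w7 = w6 OR y = 0 OR 0 = 0
w8 = w2 AND w7 = 1 AND 0 = 0
giving w8 = 0 ≠ 1.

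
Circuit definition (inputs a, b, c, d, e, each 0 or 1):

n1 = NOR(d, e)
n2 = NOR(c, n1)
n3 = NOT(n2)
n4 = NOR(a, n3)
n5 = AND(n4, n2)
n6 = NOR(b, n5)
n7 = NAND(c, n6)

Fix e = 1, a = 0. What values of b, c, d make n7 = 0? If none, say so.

b=0, c=1, d=0

n7 = NAND(c, n6) must be 0, so both c = 1 and n6 = 1.
Check with e = 1, a = 0 and b=0, c=1, d=0:
n1 = NOR(d, e) = NOR(0, 1) = 0
n2 = NOR(c, n1) = NOR(1, 0) = 0
n3 = NOT(n2) = NOT 0 = 1
n4 = NOR(a, n3) = NOR(0, 1) = 0
n5 = AND(n4, n2) = AND(0, 0) = 0
n6 = NOR(b, n5) = NOR(0, 0) = 1
n7 = NAND(c, n6) = NAND(1, 1) = 0
So n7 = 0.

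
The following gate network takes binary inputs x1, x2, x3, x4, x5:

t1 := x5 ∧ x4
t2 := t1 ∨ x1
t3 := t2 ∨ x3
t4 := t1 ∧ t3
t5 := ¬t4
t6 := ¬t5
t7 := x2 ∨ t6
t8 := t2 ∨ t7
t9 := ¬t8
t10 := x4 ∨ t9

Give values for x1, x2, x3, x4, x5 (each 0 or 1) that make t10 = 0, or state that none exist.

x1=1, x2=0, x3=0, x4=0, x5=0

Check with x1=1, x2=0, x3=0, x4=0, x5=0:
t1 = x5 ∧ x4 = 0 ∧ 0 = 0
t2 = t1 ∨ x1 = 0 ∨ 1 = 1
t3 = t2 ∨ x3 = 1 ∨ 0 = 1
t4 = t1 ∧ t3 = 0 ∧ 1 = 0
t5 = ¬t4 = ¬0 = 1
t6 = ¬t5 = ¬1 = 0
t7 = x2 ∨ t6 = 0 ∨ 0 = 0
t8 = t2 ∨ t7 = 1 ∨ 0 = 1
t9 = ¬t8 = ¬1 = 0
t10 = x4 ∨ t9 = 0 ∨ 0 = 0
So t10 = 0 as required.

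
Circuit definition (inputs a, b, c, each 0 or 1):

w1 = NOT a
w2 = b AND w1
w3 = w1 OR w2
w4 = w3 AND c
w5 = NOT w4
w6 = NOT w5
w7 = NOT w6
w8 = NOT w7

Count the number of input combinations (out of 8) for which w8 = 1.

2

w8 = NOT w7 must be 1, so w7 = 0.
Satisfying assignments:
  a=0, b=0, c=1
  a=0, b=1, c=1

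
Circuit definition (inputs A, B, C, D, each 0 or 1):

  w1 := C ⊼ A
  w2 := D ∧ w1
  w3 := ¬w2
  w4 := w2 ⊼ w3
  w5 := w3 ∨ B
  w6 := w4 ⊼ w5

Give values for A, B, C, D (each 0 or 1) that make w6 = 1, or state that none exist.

A=0, B=0, C=1, D=1

Check with A=0, B=0, C=1, D=1:
w1 = C ⊼ A = 1 ⊼ 0 = 1
w2 = D ∧ w1 = 1 ∧ 1 = 1
w3 = ¬w2 = ¬1 = 0
w4 = w2 ⊼ w3 = 1 ⊼ 0 = 1
w5 = w3 ∨ B = 0 ∨ 0 = 0
w6 = w4 ⊼ w5 = 1 ⊼ 0 = 1
So w6 = 1 as required.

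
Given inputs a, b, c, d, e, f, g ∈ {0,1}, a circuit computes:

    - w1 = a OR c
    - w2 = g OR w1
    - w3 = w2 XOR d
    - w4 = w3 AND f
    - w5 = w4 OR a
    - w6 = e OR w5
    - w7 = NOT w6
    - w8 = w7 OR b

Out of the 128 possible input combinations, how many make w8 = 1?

76

w8 = w7 OR b must be 1, so at least one of w7, b is 1.
Enumerating the 128 input combinations, 76 give w8 = 1 and 52 give w8 = 0.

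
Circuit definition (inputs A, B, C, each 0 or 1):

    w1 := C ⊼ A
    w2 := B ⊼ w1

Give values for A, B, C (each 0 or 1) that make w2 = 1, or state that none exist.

A=1, B=0, C=0

w2 = B ⊼ w1 must be 1, so at least one of B, w1 is 0.
Check with A=1, B=0, C=0:
w1 = C ⊼ A = 0 ⊼ 1 = 1
w2 = B ⊼ w1 = 0 ⊼ 1 = 1
So w2 = 1 as required.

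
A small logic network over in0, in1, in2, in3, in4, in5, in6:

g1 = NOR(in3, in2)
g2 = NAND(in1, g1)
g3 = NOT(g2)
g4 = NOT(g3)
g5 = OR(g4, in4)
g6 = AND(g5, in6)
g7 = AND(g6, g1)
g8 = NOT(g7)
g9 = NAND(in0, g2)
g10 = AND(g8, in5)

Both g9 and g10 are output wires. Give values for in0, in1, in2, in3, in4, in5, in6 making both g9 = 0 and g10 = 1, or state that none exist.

Check with in0=1 in1=0 in2=1 in3=0 in4=0 in5=1 in6=0:
g1 = NOR(in3, in2) = NOR(0, 1) = 0
g2 = NAND(in1, g1) = NAND(0, 0) = 1
g3 = NOT(g2) = NOT 1 = 0
g4 = NOT(g3) = NOT 0 = 1
g5 = OR(g4, in4) = OR(1, 0) = 1
g6 = AND(g5, in6) = AND(1, 0) = 0
g7 = AND(g6, g1) = AND(0, 0) = 0
g8 = NOT(g7) = NOT 0 = 1
g9 = NAND(in0, g2) = NAND(1, 1) = 0
g10 = AND(g8, in5) = AND(1, 1) = 1
So g9 = 0 and g10 = 1.

in0=1 in1=0 in2=1 in3=0 in4=0 in5=1 in6=0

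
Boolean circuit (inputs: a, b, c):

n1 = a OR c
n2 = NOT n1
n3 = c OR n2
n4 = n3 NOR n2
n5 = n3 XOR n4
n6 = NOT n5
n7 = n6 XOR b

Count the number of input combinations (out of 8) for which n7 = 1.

4

n7 = n6 XOR b must be 1, so n6 and b differ.
Satisfying assignments:
  a=0, b=1, c=0
  a=0, b=1, c=1
  a=1, b=1, c=0
  a=1, b=1, c=1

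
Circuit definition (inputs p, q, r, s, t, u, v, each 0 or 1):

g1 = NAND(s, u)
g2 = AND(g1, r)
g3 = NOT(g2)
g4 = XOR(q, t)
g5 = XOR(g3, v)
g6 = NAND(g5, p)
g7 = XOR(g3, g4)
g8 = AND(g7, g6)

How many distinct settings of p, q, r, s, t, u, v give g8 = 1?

48

g8 = AND(g7, g6) must be 1, so both g7 = 1 and g6 = 1.
g7 = XOR(g3, g4) must be 1, so g3 and g4 differ.
Enumerating the 128 input combinations, 48 give g8 = 1 and 80 give g8 = 0.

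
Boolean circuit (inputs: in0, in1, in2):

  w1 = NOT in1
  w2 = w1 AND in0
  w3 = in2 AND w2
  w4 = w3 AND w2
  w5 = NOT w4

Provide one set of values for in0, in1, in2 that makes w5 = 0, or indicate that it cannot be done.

w5 = NOT w4 must be 0, so w4 = 1.
Check with in0=1, in1=0, in2=1:
w1 = NOT in1 = NOT 0 = 1
w2 = w1 AND in0 = 1 AND 1 = 1
w3 = in2 AND w2 = 1 AND 1 = 1
w4 = w3 AND w2 = 1 AND 1 = 1
w5 = NOT w4 = NOT 1 = 0
So w5 = 0 as required.

in0=1, in1=0, in2=1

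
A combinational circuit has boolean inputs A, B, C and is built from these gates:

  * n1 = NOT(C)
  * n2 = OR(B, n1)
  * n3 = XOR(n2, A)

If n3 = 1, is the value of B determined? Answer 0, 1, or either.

Both values of B occur among assignments with n3 = 1:
  B=0: A=0, B=0, C=0
  B=1: A=0, B=1, C=0

either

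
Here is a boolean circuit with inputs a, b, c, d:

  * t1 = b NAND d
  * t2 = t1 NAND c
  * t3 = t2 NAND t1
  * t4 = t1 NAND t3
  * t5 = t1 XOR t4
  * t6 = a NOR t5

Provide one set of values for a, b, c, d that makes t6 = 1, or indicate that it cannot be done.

a=0, b=1, c=0, d=0

Check with a=0, b=1, c=0, d=0:
t1 = b NAND d = 1 NAND 0 = 1
t2 = t1 NAND c = 1 NAND 0 = 1
t3 = t2 NAND t1 = 1 NAND 1 = 0
t4 = t1 NAND t3 = 1 NAND 0 = 1
t5 = t1 XOR t4 = 1 XOR 1 = 0
t6 = a NOR t5 = 0 NOR 0 = 1
So t6 = 1 as required.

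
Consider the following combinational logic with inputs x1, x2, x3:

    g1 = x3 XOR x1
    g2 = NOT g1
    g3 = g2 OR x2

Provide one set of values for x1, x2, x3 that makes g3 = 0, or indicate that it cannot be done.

g3 = g2 OR x2 must be 0, so both g2 = 0 and x2 = 0.
g2 = NOT g1 must be 0, so g1 = 1.
g1 = x3 XOR x1 must be 1, so x3 and x1 differ.
Check with x1=0, x2=0, x3=1:
g1 = x3 XOR x1 = 1 XOR 0 = 1
g2 = NOT g1 = NOT 1 = 0
g3 = g2 OR x2 = 0 OR 0 = 0
So g3 = 0 as required.

x1=0, x2=0, x3=1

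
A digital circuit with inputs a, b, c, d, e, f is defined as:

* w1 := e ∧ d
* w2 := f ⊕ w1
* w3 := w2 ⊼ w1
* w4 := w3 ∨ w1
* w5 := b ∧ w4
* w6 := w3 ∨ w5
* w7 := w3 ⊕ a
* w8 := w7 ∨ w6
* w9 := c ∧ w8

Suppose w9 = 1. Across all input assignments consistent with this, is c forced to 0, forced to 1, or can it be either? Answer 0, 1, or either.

1

w9 = c ∧ w8 must be 1, so both c = 1 and w8 = 1.
w8 = w7 ∨ w6 must be 1, so at least one of w7, w6 is 1.
Every assignment with w9 = 1 has c = 1; there are 31 such assignment(s).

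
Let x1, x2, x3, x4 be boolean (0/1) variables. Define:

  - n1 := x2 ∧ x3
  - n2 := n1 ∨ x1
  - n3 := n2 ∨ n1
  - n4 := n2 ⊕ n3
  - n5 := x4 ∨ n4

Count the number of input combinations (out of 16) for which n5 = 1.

8

n5 = x4 ∨ n4 must be 1, so at least one of x4, n4 is 1.
Enumerating the 16 input combinations, 8 give n5 = 1 and 8 give n5 = 0.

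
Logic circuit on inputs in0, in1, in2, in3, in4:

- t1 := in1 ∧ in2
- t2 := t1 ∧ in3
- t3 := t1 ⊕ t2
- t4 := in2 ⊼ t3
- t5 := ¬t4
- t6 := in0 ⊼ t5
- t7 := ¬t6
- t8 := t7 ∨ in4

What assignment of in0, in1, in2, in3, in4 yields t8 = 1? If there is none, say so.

in0=1, in1=0, in2=0, in3=1, in4=1

Check with in0=1, in1=0, in2=0, in3=1, in4=1:
t1 = in1 ∧ in2 = 0 ∧ 0 = 0
t2 = t1 ∧ in3 = 0 ∧ 1 = 0
t3 = t1 ⊕ t2 = 0 ⊕ 0 = 0
t4 = in2 ⊼ t3 = 0 ⊼ 0 = 1
t5 = ¬t4 = ¬1 = 0
t6 = in0 ⊼ t5 = 1 ⊼ 0 = 1
t7 = ¬t6 = ¬1 = 0
t8 = t7 ∨ in4 = 0 ∨ 1 = 1
So t8 = 1 as required.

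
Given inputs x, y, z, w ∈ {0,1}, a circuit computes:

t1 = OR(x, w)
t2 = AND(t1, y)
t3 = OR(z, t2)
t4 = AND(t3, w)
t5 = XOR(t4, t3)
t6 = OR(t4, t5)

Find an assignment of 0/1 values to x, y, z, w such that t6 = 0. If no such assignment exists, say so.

x=0 y=0 z=0 w=1

t6 = OR(t4, t5) must be 0, so both t4 = 0 and t5 = 0.
Check with x=0 y=0 z=0 w=1:
t1 = OR(x, w) = OR(0, 1) = 1
t2 = AND(t1, y) = AND(1, 0) = 0
t3 = OR(z, t2) = OR(0, 0) = 0
t4 = AND(t3, w) = AND(0, 1) = 0
t5 = XOR(t4, t3) = XOR(0, 0) = 0
t6 = OR(t4, t5) = OR(0, 0) = 0
So t6 = 0 as required.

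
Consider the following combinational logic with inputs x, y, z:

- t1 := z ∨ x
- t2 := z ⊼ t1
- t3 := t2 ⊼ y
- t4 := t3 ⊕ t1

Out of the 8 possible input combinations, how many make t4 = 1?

2

t4 = t3 ⊕ t1 must be 1, so t3 and t1 differ.
Satisfying assignments:
  x=0, y=0, z=0
  x=1, y=1, z=0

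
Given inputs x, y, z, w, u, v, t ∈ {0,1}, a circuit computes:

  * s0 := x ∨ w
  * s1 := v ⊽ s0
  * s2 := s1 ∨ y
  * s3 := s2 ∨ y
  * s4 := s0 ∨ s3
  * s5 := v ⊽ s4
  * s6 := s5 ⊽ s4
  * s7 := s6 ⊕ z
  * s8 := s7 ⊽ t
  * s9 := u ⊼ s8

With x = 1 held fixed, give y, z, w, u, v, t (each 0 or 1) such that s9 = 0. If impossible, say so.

y=1, z=0, w=0, u=1, v=1, t=0

s9 = u ⊼ s8 must be 0, so both u = 1 and s8 = 1.
Check with x = 1 and y=1, z=0, w=0, u=1, v=1, t=0:
s0 = x ∨ w = 1 ∨ 0 = 1
s1 = v ⊽ s0 = 1 ⊽ 1 = 0
s2 = s1 ∨ y = 0 ∨ 1 = 1
s3 = s2 ∨ y = 1 ∨ 1 = 1
s4 = s0 ∨ s3 = 1 ∨ 1 = 1
s5 = v ⊽ s4 = 1 ⊽ 1 = 0
s6 = s5 ⊽ s4 = 0 ⊽ 1 = 0
s7 = s6 ⊕ z = 0 ⊕ 0 = 0
s8 = s7 ⊽ t = 0 ⊽ 0 = 1
s9 = u ⊼ s8 = 1 ⊼ 1 = 0
So s9 = 0.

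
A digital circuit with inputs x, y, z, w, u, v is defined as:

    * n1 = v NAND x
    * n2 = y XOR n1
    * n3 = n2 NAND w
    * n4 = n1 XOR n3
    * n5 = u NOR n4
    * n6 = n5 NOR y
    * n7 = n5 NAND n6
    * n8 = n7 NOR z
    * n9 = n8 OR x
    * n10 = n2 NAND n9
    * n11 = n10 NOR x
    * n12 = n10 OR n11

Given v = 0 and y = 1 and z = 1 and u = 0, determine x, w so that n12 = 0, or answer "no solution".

no solution exists

With v = 0 and y = 1 and z = 1 and u = 0 fixed, none of the 4 settings of x, w give n12 = 0.
For example, with x=1, w=0:
n1 = v NAND x = 0 NAND 1 = 1
n2 = y XOR n1 = 1 XOR 1 = 0
n3 = n2 NAND w = 0 NAND 0 = 1
n4 = n1 XOR n3 = 1 XOR 1 = 0
n5 = u NOR n4 = 0 NOR 0 = 1
n6 = n5 NOR y = 1 NOR 1 = 0
n7 = n5 NAND n6 = 1 NAND 0 = 1
n8 = n7 NOR z = 1 NOR 1 = 0
n9 = n8 OR x = 0 OR 1 = 1
n10 = n2 NAND n9 = 0 NAND 1 = 1
n11 = n10 NOR x = 1 NOR 1 = 0
n12 = n10 OR n11 = 1 OR 0 = 1
giving n12 = 1 ≠ 0.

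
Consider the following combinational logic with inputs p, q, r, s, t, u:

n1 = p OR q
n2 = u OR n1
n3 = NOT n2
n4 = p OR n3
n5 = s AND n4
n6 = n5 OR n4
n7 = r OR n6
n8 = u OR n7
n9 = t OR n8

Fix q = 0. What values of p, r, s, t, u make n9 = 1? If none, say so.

n9 = t OR n8 must be 1, so at least one of t, n8 is 1.
Check with q = 0 and p=0, r=0, s=1, t=0, u=0:
n1 = p OR q = 0 OR 0 = 0
n2 = u OR n1 = 0 OR 0 = 0
n3 = NOT n2 = NOT 0 = 1
n4 = p OR n3 = 0 OR 1 = 1
n5 = s AND n4 = 1 AND 1 = 1
n6 = n5 OR n4 = 1 OR 1 = 1
n7 = r OR n6 = 0 OR 1 = 1
n8 = u OR n7 = 0 OR 1 = 1
n9 = t OR n8 = 0 OR 1 = 1
So n9 = 1.

p=0 r=0 s=1 t=0 u=0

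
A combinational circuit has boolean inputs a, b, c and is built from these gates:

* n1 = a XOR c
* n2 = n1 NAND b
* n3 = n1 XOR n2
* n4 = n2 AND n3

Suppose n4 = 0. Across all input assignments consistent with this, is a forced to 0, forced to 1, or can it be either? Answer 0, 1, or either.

Both values of a occur among assignments with n4 = 0:
  a=0: a=0, b=0, c=1
  a=1: a=1, b=0, c=0

either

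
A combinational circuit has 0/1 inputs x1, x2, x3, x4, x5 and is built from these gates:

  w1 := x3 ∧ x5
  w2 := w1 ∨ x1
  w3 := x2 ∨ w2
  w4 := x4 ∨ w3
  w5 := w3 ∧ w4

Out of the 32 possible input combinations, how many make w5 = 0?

6

w5 = w3 ∧ w4 must be 0, so at least one of w3, w4 is 0.
Enumerating the 32 input combinations, 6 give w5 = 0 and 26 give w5 = 1.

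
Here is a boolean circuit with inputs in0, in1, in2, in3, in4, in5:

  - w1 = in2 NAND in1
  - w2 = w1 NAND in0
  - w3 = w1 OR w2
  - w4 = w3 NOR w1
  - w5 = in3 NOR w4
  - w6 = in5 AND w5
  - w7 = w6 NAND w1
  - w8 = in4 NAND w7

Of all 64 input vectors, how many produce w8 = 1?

38

w8 = in4 NAND w7 must be 1, so at least one of in4, w7 is 0.
Enumerating the 64 input combinations, 38 give w8 = 1 and 26 give w8 = 0.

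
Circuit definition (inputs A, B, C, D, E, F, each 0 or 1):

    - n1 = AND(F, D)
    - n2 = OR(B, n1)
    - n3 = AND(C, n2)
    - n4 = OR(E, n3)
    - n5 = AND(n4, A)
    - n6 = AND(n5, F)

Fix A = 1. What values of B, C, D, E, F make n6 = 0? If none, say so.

B=1 C=1 D=0 E=1 F=0

n6 = AND(n5, F) must be 0, so at least one of n5, F is 0.
Check with A = 1 and B=1, C=1, D=0, E=1, F=0:
n1 = AND(F, D) = AND(0, 0) = 0
n2 = OR(B, n1) = OR(1, 0) = 1
n3 = AND(C, n2) = AND(1, 1) = 1
n4 = OR(E, n3) = OR(1, 1) = 1
n5 = AND(n4, A) = AND(1, 1) = 1
n6 = AND(n5, F) = AND(1, 0) = 0
So n6 = 0.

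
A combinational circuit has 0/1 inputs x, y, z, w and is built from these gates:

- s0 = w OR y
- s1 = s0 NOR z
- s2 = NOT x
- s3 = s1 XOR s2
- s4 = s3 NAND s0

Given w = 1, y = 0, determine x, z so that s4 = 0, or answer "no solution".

s4 = s3 NAND s0 must be 0, so both s3 = 1 and s0 = 1.
s3 = s1 XOR s2 must be 1, so s1 and s2 differ.
Check with w = 1, y = 0 and x=0, z=0:
s0 = w OR y = 1 OR 0 = 1
s1 = s0 NOR z = 1 NOR 0 = 0
s2 = NOT x = NOT 0 = 1
s3 = s1 XOR s2 = 0 XOR 1 = 1
s4 = s3 NAND s0 = 1 NAND 1 = 0
So s4 = 0.

x=0, z=0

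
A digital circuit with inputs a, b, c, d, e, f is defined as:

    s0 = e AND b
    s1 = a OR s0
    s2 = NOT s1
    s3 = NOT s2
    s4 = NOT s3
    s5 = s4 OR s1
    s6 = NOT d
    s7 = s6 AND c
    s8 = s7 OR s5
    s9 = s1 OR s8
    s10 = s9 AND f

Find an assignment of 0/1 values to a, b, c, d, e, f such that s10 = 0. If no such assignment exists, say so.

s10 = s9 AND f must be 0, so at least one of s9, f is 0.
Check with a=0 b=1 c=1 d=1 e=1 f=0:
s0 = e AND b = 1 AND 1 = 1
s1 = a OR s0 = 0 OR 1 = 1
s2 = NOT s1 = NOT 1 = 0
s3 = NOT s2 = NOT 0 = 1
s4 = NOT s3 = NOT 1 = 0
s5 = s4 OR s1 = 0 OR 1 = 1
s6 = NOT d = NOT 1 = 0
s7 = s6 AND c = 0 AND 1 = 0
s8 = s7 OR s5 = 0 OR 1 = 1
s9 = s1 OR s8 = 1 OR 1 = 1
s10 = s9 AND f = 1 AND 0 = 0
So s10 = 0 as required.

a=0 b=1 c=1 d=1 e=1 f=0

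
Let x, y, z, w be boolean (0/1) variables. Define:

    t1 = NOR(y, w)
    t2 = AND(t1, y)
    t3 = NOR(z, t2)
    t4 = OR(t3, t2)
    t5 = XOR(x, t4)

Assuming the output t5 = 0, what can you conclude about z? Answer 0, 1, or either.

Both values of z occur among assignments with t5 = 0:
  z=0: x=1, y=0, z=0, w=0
  z=1: x=0, y=0, z=1, w=0

either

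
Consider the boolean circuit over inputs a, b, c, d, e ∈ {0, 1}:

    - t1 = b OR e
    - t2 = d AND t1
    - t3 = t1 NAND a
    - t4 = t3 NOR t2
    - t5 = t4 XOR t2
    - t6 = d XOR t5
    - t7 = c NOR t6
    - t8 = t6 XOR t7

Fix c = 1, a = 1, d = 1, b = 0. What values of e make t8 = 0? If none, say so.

Check with c = 1, a = 1, d = 1, b = 0 and e=1:
t1 = b OR e = 0 OR 1 = 1
t2 = d AND t1 = 1 AND 1 = 1
t3 = t1 NAND a = 1 NAND 1 = 0
t4 = t3 NOR t2 = 0 NOR 1 = 0
t5 = t4 XOR t2 = 0 XOR 1 = 1
t6 = d XOR t5 = 1 XOR 1 = 0
t7 = c NOR t6 = 1 NOR 0 = 0
t8 = t6 XOR t7 = 0 XOR 0 = 0
So t8 = 0.

e=1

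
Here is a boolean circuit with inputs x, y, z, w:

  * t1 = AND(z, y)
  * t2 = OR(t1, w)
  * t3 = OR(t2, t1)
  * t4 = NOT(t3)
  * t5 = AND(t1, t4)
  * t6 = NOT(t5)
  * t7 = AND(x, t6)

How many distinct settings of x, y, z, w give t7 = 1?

8

t7 = AND(x, t6) must be 1, so both x = 1 and t6 = 1.
t6 = NOT(t5) must be 1, so t5 = 0.
Enumerating the 16 input combinations, 8 give t7 = 1 and 8 give t7 = 0.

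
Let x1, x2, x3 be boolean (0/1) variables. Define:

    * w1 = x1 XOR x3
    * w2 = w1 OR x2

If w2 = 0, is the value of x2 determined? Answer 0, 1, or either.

w2 = w1 OR x2 must be 0, so both w1 = 0 and x2 = 0.
w1 = x1 XOR x3 must be 0, so x1 and x3 are equal.
Every assignment with w2 = 0 has x2 = 0; there are 2 such assignment(s).
  x1=0, x2=0, x3=0
  x1=1, x2=0, x3=1

0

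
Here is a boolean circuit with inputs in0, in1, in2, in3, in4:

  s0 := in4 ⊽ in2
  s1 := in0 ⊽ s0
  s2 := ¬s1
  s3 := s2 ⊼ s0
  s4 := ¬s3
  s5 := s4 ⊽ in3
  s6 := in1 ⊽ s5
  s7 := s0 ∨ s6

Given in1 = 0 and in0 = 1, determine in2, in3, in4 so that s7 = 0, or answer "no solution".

Check with in1 = 0 and in0 = 1 and in2=1, in3=0, in4=0:
s0 = in4 ⊽ in2 = 0 ⊽ 1 = 0
s1 = in0 ⊽ s0 = 1 ⊽ 0 = 0
s2 = ¬s1 = ¬0 = 1
s3 = s2 ⊼ s0 = 1 ⊼ 0 = 1
s4 = ¬s3 = ¬1 = 0
s5 = s4 ⊽ in3 = 0 ⊽ 0 = 1
s6 = in1 ⊽ s5 = 0 ⊽ 1 = 0
s7 = s0 ∨ s6 = 0 ∨ 0 = 0
So s7 = 0.

in2=1, in3=0, in4=0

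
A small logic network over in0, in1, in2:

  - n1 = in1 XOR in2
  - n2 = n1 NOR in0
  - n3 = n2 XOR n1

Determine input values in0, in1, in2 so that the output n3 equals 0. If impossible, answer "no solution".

in0=1, in1=0, in2=0

Check with in0=1, in1=0, in2=0:
n1 = in1 XOR in2 = 0 XOR 0 = 0
n2 = n1 NOR in0 = 0 NOR 1 = 0
n3 = n2 XOR n1 = 0 XOR 0 = 0
So n3 = 0 as required.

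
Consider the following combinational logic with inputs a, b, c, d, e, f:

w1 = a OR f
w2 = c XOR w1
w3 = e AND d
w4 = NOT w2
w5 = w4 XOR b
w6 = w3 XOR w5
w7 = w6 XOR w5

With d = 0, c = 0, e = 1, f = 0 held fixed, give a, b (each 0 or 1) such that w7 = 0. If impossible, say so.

a=1, b=0

w7 = w6 XOR w5 must be 0, so w6 and w5 are equal.
Check with d = 0, c = 0, e = 1, f = 0 and a=1, b=0:
w1 = a OR f = 1 OR 0 = 1
w2 = c XOR w1 = 0 XOR 1 = 1
w3 = e AND d = 1 AND 0 = 0
w4 = NOT w2 = NOT 1 = 0
w5 = w4 XOR b = 0 XOR 0 = 0
w6 = w3 XOR w5 = 0 XOR 0 = 0
w7 = w6 XOR w5 = 0 XOR 0 = 0
So w7 = 0.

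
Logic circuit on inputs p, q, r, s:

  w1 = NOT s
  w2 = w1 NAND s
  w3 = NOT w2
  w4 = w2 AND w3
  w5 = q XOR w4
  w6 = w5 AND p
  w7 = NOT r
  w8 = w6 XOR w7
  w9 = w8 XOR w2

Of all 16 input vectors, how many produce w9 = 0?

8

w9 = w8 XOR w2 must be 0, so w8 and w2 are equal.
Enumerating the 16 input combinations, 8 give w9 = 0 and 8 give w9 = 1.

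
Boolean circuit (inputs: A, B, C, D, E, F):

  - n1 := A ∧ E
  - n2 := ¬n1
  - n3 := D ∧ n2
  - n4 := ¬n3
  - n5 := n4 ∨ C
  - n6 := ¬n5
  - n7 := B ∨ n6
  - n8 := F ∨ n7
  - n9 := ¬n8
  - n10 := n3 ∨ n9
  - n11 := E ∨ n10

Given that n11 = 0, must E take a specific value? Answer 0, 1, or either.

0

n11 = E ∨ n10 must be 0, so both E = 0 and n10 = 0.
n10 = n3 ∨ n9 must be 0, so both n3 = 0 and n9 = 0.
n3 = D ∧ n2 must be 0, so at least one of D, n2 is 0.
Every assignment with n11 = 0 has E = 0; there are 12 such assignment(s).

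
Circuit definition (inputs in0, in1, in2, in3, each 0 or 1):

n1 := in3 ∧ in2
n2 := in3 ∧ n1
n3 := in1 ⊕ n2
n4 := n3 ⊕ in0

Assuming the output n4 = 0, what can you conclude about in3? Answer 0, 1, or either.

either

Both values of in3 occur among assignments with n4 = 0:
  in3=0: in0=0, in1=0, in2=0, in3=0
  in3=1: in0=0, in1=0, in2=0, in3=1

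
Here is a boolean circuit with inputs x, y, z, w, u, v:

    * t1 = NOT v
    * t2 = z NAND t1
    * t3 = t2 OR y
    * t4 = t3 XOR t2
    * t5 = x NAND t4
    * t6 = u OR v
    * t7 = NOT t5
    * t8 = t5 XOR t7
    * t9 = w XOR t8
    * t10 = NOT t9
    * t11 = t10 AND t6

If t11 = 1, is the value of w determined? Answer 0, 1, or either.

t11 = t10 AND t6 must be 1, so both t10 = 1 and t6 = 1.
t10 = NOT t9 must be 1, so t9 = 0.
Every assignment with t11 = 1 has w = 1; there are 24 such assignment(s).

1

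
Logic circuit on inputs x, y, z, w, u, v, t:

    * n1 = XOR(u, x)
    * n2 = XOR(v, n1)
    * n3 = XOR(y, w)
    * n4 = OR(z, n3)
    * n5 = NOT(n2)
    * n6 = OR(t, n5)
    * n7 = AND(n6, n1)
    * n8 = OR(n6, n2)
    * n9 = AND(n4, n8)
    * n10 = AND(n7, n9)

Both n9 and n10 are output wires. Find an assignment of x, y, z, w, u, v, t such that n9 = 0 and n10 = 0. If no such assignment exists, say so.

x=1 y=1 z=0 w=1 u=1 v=1 t=0

Check with x=1 y=1 z=0 w=1 u=1 v=1 t=0:
n1 = XOR(u, x) = XOR(1, 1) = 0
n2 = XOR(v, n1) = XOR(1, 0) = 1
n3 = XOR(y, w) = XOR(1, 1) = 0
n4 = OR(z, n3) = OR(0, 0) = 0
n5 = NOT(n2) = NOT 1 = 0
n6 = OR(t, n5) = OR(0, 0) = 0
n7 = AND(n6, n1) = AND(0, 0) = 0
n8 = OR(n6, n2) = OR(0, 1) = 1
n9 = AND(n4, n8) = AND(0, 1) = 0
n10 = AND(n7, n9) = AND(0, 0) = 0
So n9 = 0 and n10 = 0.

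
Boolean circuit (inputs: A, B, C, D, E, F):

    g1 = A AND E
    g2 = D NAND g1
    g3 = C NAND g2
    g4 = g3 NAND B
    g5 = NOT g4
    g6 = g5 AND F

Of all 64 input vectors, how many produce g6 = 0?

g6 = g5 AND F must be 0, so at least one of g5, F is 0.
Enumerating the 64 input combinations, 55 give g6 = 0 and 9 give g6 = 1.

55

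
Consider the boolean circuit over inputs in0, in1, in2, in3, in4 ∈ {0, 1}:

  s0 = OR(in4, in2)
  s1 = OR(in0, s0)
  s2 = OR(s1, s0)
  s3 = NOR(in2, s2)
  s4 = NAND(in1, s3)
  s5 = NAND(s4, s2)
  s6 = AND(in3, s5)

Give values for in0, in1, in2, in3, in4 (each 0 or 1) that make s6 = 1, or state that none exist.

s6 = AND(in3, s5) must be 1, so both in3 = 1 and s5 = 1.
Check with in0=0 in1=1 in2=0 in3=1 in4=0:
s0 = OR(in4, in2) = OR(0, 0) = 0
s1 = OR(in0, s0) = OR(0, 0) = 0
s2 = OR(s1, s0) = OR(0, 0) = 0
s3 = NOR(in2, s2) = NOR(0, 0) = 1
s4 = NAND(in1, s3) = NAND(1, 1) = 0
s5 = NAND(s4, s2) = NAND(0, 0) = 1
s6 = AND(in3, s5) = AND(1, 1) = 1
So s6 = 1 as required.

in0=0 in1=1 in2=0 in3=1 in4=0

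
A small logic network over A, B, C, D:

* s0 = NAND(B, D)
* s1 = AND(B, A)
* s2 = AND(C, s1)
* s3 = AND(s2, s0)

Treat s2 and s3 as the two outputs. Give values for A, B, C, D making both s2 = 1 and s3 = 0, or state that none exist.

Check with A=1, B=1, C=1, D=1:
s0 = NAND(B, D) = NAND(1, 1) = 0
s1 = AND(B, A) = AND(1, 1) = 1
s2 = AND(C, s1) = AND(1, 1) = 1
s3 = AND(s2, s0) = AND(1, 0) = 0
So s2 = 1 and s3 = 0.

A=1, B=1, C=1, D=1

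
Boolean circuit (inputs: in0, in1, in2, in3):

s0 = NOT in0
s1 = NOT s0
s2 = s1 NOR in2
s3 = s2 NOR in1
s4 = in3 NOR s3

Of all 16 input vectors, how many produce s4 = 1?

s4 = in3 NOR s3 must be 1, so both in3 = 0 and s3 = 0.
Satisfying assignments:
  in0=0, in1=0, in2=0, in3=0
  in0=0, in1=1, in2=0, in3=0
  in0=0, in1=1, in2=1, in3=0
  in0=1, in1=1, in2=0, in3=0
  in0=1, in1=1, in2=1, in3=0

5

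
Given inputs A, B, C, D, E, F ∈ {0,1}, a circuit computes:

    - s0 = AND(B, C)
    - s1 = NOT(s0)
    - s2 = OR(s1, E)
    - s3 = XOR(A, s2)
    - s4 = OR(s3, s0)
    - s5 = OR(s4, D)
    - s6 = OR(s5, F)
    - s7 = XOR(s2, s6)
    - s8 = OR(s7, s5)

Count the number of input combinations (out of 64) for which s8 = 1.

58

s8 = OR(s7, s5) must be 1, so at least one of s7, s5 is 1.
Enumerating the 64 input combinations, 58 give s8 = 1 and 6 give s8 = 0.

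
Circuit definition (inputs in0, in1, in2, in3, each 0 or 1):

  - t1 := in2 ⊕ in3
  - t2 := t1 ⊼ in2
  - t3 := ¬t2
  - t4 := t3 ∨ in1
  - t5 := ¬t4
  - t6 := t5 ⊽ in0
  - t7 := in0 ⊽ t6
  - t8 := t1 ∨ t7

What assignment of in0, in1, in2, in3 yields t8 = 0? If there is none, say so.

t8 = t1 ∨ t7 must be 0, so both t1 = 0 and t7 = 0.
t1 = in2 ⊕ in3 must be 0, so in2 and in3 are equal.
t7 = in0 ⊽ t6 must be 0, so at least one of in0, t6 is 1.
Check with in0=1, in1=0, in2=1, in3=1:
t1 = in2 ⊕ in3 = 1 ⊕ 1 = 0
t2 = t1 ⊼ in2 = 0 ⊼ 1 = 1
t3 = ¬t2 = ¬1 = 0
t4 = t3 ∨ in1 = 0 ∨ 0 = 0
t5 = ¬t4 = ¬0 = 1
t6 = t5 ⊽ in0 = 1 ⊽ 1 = 0
t7 = in0 ⊽ t6 = 1 ⊽ 0 = 0
t8 = t1 ∨ t7 = 0 ∨ 0 = 0
So t8 = 0 as required.

in0=1, in1=0, in2=1, in3=1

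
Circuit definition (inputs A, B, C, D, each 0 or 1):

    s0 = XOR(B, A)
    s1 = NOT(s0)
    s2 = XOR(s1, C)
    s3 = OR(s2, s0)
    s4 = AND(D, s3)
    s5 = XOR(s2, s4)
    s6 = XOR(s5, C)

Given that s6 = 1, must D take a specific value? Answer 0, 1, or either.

Both values of D occur among assignments with s6 = 1:
  D=0: A=0, B=0, C=0, D=0
  D=1: A=0, B=0, C=1, D=1

either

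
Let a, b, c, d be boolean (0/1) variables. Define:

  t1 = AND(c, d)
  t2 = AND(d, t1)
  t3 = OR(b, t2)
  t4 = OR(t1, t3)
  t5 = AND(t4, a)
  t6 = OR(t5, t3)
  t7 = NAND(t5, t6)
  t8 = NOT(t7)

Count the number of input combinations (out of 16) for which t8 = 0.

t8 = NOT(t7) must be 0, so t7 = 1.
t7 = NAND(t5, t6) must be 1, so at least one of t5, t6 is 0.
Enumerating the 16 input combinations, 11 give t8 = 0 and 5 give t8 = 1.

11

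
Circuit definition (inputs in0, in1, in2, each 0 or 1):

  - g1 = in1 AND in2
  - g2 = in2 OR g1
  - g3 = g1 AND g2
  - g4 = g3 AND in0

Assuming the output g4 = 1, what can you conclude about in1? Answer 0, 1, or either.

1

g4 = g3 AND in0 must be 1, so both g3 = 1 and in0 = 1.
g3 = g1 AND g2 must be 1, so both g1 = 1 and g2 = 1.
Every assignment with g4 = 1 has in1 = 1; there are 1 such assignment(s).
  in0=1, in1=1, in2=1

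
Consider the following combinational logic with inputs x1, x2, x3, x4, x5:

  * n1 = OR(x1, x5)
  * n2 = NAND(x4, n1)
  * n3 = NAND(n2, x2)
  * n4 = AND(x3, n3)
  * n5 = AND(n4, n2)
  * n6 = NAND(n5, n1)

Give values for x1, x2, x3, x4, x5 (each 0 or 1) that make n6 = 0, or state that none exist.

x1=1, x2=0, x3=1, x4=0, x5=0

n6 = NAND(n5, n1) must be 0, so both n5 = 1 and n1 = 1.
n5 = AND(n4, n2) must be 1, so both n4 = 1 and n2 = 1.
n1 = OR(x1, x5) must be 1, so at least one of x1, x5 is 1.
Check with x1=1, x2=0, x3=1, x4=0, x5=0:
n1 = OR(x1, x5) = OR(1, 0) = 1
n2 = NAND(x4, n1) = NAND(0, 1) = 1
n3 = NAND(n2, x2) = NAND(1, 0) = 1
n4 = AND(x3, n3) = AND(1, 1) = 1
n5 = AND(n4, n2) = AND(1, 1) = 1
n6 = NAND(n5, n1) = NAND(1, 1) = 0
So n6 = 0 as required.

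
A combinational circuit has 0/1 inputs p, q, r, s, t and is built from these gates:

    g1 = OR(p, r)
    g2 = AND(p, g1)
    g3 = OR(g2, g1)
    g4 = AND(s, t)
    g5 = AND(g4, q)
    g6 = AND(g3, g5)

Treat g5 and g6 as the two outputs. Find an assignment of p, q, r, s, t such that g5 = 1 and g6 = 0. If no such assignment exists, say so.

p=0, q=1, r=0, s=1, t=1

Check with p=0, q=1, r=0, s=1, t=1:
g1 = OR(p, r) = OR(0, 0) = 0
g2 = AND(p, g1) = AND(0, 0) = 0
g3 = OR(g2, g1) = OR(0, 0) = 0
g4 = AND(s, t) = AND(1, 1) = 1
g5 = AND(g4, q) = AND(1, 1) = 1
g6 = AND(g3, g5) = AND(0, 1) = 0
So g5 = 1 and g6 = 0.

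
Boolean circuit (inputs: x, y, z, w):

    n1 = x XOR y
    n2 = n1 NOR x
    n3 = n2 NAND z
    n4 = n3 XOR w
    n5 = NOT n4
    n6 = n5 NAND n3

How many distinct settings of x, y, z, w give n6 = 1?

n6 = n5 NAND n3 must be 1, so at least one of n5, n3 is 0.
Enumerating the 16 input combinations, 9 give n6 = 1 and 7 give n6 = 0.

9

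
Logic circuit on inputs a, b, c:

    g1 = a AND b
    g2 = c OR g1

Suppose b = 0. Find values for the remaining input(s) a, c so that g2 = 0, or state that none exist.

a=1, c=0

Check with b = 0 and a=1, c=0:
g1 = a AND b = 1 AND 0 = 0
g2 = c OR g1 = 0 OR 0 = 0
So g2 = 0.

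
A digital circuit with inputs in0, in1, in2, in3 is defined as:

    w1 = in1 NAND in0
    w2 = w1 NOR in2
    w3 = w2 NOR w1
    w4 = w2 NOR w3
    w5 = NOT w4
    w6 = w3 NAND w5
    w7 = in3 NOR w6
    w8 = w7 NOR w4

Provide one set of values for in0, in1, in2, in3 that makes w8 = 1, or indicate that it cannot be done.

in0=1, in1=1, in2=0, in3=0

Check with in0=1, in1=1, in2=0, in3=0:
w1 = in1 NAND in0 = 1 NAND 1 = 0
w2 = w1 NOR in2 = 0 NOR 0 = 1
w3 = w2 NOR w1 = 1 NOR 0 = 0
w4 = w2 NOR w3 = 1 NOR 0 = 0
w5 = NOT w4 = NOT 0 = 1
w6 = w3 NAND w5 = 0 NAND 1 = 1
w7 = in3 NOR w6 = 0 NOR 1 = 0
w8 = w7 NOR w4 = 0 NOR 0 = 1
So w8 = 1 as required.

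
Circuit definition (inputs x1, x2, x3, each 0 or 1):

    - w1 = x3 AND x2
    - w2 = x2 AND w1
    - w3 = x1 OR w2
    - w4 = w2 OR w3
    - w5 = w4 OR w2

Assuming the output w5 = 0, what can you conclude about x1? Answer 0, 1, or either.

0

w5 = w4 OR w2 must be 0, so both w4 = 0 and w2 = 0.
Every assignment with w5 = 0 has x1 = 0; there are 3 such assignment(s).
  x1=0, x2=0, x3=0
  x1=0, x2=0, x3=1
  x1=0, x2=1, x3=0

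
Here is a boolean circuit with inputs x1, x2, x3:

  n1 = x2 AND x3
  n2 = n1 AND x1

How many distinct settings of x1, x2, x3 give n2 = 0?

7

n2 = n1 AND x1 must be 0, so at least one of n1, x1 is 0.
Enumerating the 8 input combinations, 7 give n2 = 0 and 1 give n2 = 1.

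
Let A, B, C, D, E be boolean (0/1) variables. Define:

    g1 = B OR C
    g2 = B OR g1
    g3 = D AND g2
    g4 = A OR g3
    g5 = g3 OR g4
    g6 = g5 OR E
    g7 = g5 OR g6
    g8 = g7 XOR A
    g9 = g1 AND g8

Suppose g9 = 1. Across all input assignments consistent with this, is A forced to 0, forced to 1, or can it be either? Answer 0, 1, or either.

g9 = g1 AND g8 must be 1, so both g1 = 1 and g8 = 1.
Every assignment with g9 = 1 has A = 0; there are 9 such assignment(s).

0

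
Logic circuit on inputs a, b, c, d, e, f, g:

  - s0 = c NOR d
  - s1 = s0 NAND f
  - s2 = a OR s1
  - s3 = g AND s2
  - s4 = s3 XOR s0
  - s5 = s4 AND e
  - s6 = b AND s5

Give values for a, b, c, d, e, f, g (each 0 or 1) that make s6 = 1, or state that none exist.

s6 = b AND s5 must be 1, so both b = 1 and s5 = 1.
s5 = s4 AND e must be 1, so both s4 = 1 and e = 1.
Check with a=0, b=1, c=1, d=1, e=1, f=0, g=1:
s0 = c NOR d = 1 NOR 1 = 0
s1 = s0 NAND f = 0 NAND 0 = 1
s2 = a OR s1 = 0 OR 1 = 1
s3 = g AND s2 = 1 AND 1 = 1
s4 = s3 XOR s0 = 1 XOR 0 = 1
s5 = s4 AND e = 1 AND 1 = 1
s6 = b AND s5 = 1 AND 1 = 1
So s6 = 1 as required.

a=0, b=1, c=1, d=1, e=1, f=0, g=1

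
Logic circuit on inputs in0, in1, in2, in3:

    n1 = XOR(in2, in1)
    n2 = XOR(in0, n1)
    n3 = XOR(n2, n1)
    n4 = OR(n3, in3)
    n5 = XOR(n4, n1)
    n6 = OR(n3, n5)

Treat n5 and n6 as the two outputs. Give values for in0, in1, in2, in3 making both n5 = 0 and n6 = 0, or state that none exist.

Check with in0=0 in1=0 in2=1 in3=1:
n1 = XOR(in2, in1) = XOR(1, 0) = 1
n2 = XOR(in0, n1) = XOR(0, 1) = 1
n3 = XOR(n2, n1) = XOR(1, 1) = 0
n4 = OR(n3, in3) = OR(0, 1) = 1
n5 = XOR(n4, n1) = XOR(1, 1) = 0
n6 = OR(n3, n5) = OR(0, 0) = 0
So n5 = 0 and n6 = 0.

in0=0 in1=0 in2=1 in3=1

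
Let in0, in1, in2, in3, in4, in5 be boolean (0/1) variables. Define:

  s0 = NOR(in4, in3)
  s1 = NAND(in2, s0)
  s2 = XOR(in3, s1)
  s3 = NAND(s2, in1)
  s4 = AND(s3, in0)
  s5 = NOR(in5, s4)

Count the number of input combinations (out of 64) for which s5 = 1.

s5 = NOR(in5, s4) must be 1, so both in5 = 0 and s4 = 0.
s4 = AND(s3, in0) must be 0, so at least one of s3, in0 is 0.
Enumerating the 64 input combinations, 19 give s5 = 1 and 45 give s5 = 0.

19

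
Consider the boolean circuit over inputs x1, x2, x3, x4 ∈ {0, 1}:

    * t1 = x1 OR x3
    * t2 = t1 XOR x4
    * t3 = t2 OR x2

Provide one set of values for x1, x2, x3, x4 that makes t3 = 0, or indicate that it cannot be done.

x1=0 x2=0 x3=1 x4=1

t3 = t2 OR x2 must be 0, so both t2 = 0 and x2 = 0.
t2 = t1 XOR x4 must be 0, so t1 and x4 are equal.
Check with x1=0 x2=0 x3=1 x4=1:
t1 = x1 OR x3 = 0 OR 1 = 1
t2 = t1 XOR x4 = 1 XOR 1 = 0
t3 = t2 OR x2 = 0 OR 0 = 0
So t3 = 0 as required.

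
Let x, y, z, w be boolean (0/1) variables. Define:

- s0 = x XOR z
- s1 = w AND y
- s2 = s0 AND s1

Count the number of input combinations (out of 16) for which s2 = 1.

2

s2 = s0 AND s1 must be 1, so both s0 = 1 and s1 = 1.
s0 = x XOR z must be 1, so x and z differ.
Enumerating the 16 input combinations, 2 give s2 = 1 and 14 give s2 = 0.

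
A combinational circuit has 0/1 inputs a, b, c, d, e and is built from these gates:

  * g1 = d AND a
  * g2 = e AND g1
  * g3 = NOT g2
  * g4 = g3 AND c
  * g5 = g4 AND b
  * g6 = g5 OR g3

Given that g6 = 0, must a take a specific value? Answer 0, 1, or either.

g6 = g5 OR g3 must be 0, so both g5 = 0 and g3 = 0.
g5 = g4 AND b must be 0, so at least one of g4, b is 0.
g3 = NOT g2 must be 0, so g2 = 1.
Every assignment with g6 = 0 has a = 1; there are 4 such assignment(s).
  a=1, b=0, c=0, d=1, e=1
  a=1, b=0, c=1, d=1, e=1
  a=1, b=1, c=0, d=1, e=1
  a=1, b=1, c=1, d=1, e=1

1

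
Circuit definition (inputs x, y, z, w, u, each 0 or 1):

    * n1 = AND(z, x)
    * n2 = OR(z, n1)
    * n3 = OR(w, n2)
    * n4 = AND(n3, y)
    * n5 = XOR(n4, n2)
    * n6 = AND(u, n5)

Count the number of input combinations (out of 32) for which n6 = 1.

6

n6 = AND(u, n5) must be 1, so both u = 1 and n5 = 1.
n5 = XOR(n4, n2) must be 1, so n4 and n2 differ.
Satisfying assignments:
  x=0, y=0, z=1, w=0, u=1
  x=0, y=0, z=1, w=1, u=1
  x=0, y=1, z=0, w=1, u=1
  x=1, y=0, z=1, w=0, u=1
  x=1, y=0, z=1, w=1, u=1
  x=1, y=1, z=0, w=1, u=1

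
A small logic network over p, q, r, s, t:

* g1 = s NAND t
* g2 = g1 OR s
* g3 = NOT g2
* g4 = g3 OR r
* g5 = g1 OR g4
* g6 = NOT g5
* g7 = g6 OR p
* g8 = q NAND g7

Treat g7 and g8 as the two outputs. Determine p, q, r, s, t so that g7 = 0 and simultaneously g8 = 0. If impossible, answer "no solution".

no solution exists

Across all 32 input combinations, none give both g7 = 0 and g8 = 0.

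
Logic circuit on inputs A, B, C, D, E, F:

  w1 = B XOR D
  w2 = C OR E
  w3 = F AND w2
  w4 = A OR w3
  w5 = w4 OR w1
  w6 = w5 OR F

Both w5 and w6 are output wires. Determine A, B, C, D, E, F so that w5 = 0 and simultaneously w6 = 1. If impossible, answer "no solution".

Check with A=0, B=0, C=0, D=0, E=0, F=1:
w1 = B XOR D = 0 XOR 0 = 0
w2 = C OR E = 0 OR 0 = 0
w3 = F AND w2 = 1 AND 0 = 0
w4 = A OR w3 = 0 OR 0 = 0
w5 = w4 OR w1 = 0 OR 0 = 0
w6 = w5 OR F = 0 OR 1 = 1
So w5 = 0 and w6 = 1.

A=0, B=0, C=0, D=0, E=0, F=1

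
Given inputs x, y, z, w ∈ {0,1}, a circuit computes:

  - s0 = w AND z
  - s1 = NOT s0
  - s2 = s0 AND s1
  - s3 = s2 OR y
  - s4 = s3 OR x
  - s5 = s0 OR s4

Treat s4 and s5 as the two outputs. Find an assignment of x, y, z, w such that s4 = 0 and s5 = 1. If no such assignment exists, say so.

x=0, y=0, z=1, w=1

Check with x=0, y=0, z=1, w=1:
s0 = w AND z = 1 AND 1 = 1
s1 = NOT s0 = NOT 1 = 0
s2 = s0 AND s1 = 1 AND 0 = 0
s3 = s2 OR y = 0 OR 0 = 0
s4 = s3 OR x = 0 OR 0 = 0
s5 = s0 OR s4 = 1 OR 0 = 1
So s4 = 0 and s5 = 1.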